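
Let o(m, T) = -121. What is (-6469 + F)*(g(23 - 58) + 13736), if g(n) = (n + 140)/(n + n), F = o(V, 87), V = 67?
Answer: -90510355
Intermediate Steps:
F = -121
g(n) = (140 + n)/(2*n) (g(n) = (140 + n)/((2*n)) = (140 + n)*(1/(2*n)) = (140 + n)/(2*n))
(-6469 + F)*(g(23 - 58) + 13736) = (-6469 - 121)*((140 + (23 - 58))/(2*(23 - 58)) + 13736) = -6590*((½)*(140 - 35)/(-35) + 13736) = -6590*((½)*(-1/35)*105 + 13736) = -6590*(-3/2 + 13736) = -6590*27469/2 = -90510355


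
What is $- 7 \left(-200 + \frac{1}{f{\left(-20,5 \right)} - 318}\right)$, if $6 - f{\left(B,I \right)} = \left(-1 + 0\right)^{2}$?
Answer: $\frac{438207}{313} \approx 1400.0$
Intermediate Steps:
$f{\left(B,I \right)} = 5$ ($f{\left(B,I \right)} = 6 - \left(-1 + 0\right)^{2} = 6 - \left(-1\right)^{2} = 6 - 1 = 5$)
$- 7 \left(-200 + \frac{1}{f{\left(-20,5 \right)} - 318}\right) = - 7 \left(-200 + \frac{1}{5 - 318}\right) = - 7 \left(-200 + \frac{1}{-313}\right) = - 7 \left(-200 - \frac{1}{313}\right) = \left(-7\right) \left(- \frac{62601}{313}\right) = \frac{438207}{313}$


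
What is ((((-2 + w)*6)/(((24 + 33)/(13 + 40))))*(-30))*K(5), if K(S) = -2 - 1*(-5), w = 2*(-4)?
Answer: 95400/19 ≈ 5021.1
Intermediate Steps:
w = -8
K(S) = 3 (K(S) = -2 + 5 = 3)
((((-2 + w)*6)/(((24 + 33)/(13 + 40))))*(-30))*K(5) = ((((-2 - 8)*6)/(((24 + 33)/(13 + 40))))*(-30))*3 = (((-10*6)/((57/53)))*(-30))*3 = (-60/(57*(1/53))*(-30))*3 = (-60/57/53*(-30))*3 = (-60*53/57*(-30))*3 = -1060/19*(-30)*3 = (31800/19)*3 = 95400/19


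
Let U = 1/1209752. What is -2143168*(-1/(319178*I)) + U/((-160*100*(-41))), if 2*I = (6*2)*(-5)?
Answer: -85040618197742033/379948204274304000 ≈ -0.22382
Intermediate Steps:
I = -30 (I = ((6*2)*(-5))/2 = (12*(-5))/2 = (1/2)*(-60) = -30)
U = 1/1209752 ≈ 8.2662e-7
-2143168*(-1/(319178*I)) + U/((-160*100*(-41))) = -2143168/((-30*(-319178))) + 1/(1209752*((-160*100*(-41)))) = -2143168/9575340 + 1/(1209752*((-16000*(-41)))) = -2143168*1/9575340 + (1/1209752)/656000 = -535792/2393835 + (1/1209752)*(1/656000) = -535792/2393835 + 1/793597312000 = -85040618197742033/379948204274304000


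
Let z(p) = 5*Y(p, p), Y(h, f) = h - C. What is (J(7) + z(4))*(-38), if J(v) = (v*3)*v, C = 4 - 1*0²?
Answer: -5586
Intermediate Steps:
C = 4 (C = 4 - 1*0 = 4 + 0 = 4)
J(v) = 3*v² (J(v) = (3*v)*v = 3*v²)
Y(h, f) = -4 + h (Y(h, f) = h - 1*4 = h - 4 = -4 + h)
z(p) = -20 + 5*p (z(p) = 5*(-4 + p) = -20 + 5*p)
(J(7) + z(4))*(-38) = (3*7² + (-20 + 5*4))*(-38) = (3*49 + (-20 + 20))*(-38) = (147 + 0)*(-38) = 147*(-38) = -5586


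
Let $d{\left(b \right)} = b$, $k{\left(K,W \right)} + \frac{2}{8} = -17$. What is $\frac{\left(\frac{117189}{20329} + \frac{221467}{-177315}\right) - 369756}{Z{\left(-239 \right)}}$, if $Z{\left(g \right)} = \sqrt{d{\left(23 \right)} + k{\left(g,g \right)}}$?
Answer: $- \frac{91918603203184 \sqrt{23}}{2858849745} \approx -1.542 \cdot 10^{5}$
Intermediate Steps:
$k{\left(K,W \right)} = - \frac{69}{4}$ ($k{\left(K,W \right)} = - \frac{1}{4} - 17 = - \frac{69}{4}$)
$Z{\left(g \right)} = \frac{\sqrt{23}}{2}$ ($Z{\left(g \right)} = \sqrt{23 - \frac{69}{4}} = \sqrt{\frac{23}{4}} = \frac{\sqrt{23}}{2}$)
$\frac{\left(\frac{117189}{20329} + \frac{221467}{-177315}\right) - 369756}{Z{\left(-239 \right)}} = \frac{\left(\frac{117189}{20329} + \frac{221467}{-177315}\right) - 369756}{\frac{1}{2} \sqrt{23}} = \left(\left(117189 \cdot \frac{1}{20329} + 221467 \left(- \frac{1}{177315}\right)\right) - 369756\right) \frac{2 \sqrt{23}}{23} = \left(\left(\frac{4041}{701} - \frac{221467}{177315}\right) - 369756\right) \frac{2 \sqrt{23}}{23} = \left(\frac{561281548}{124297815} - 369756\right) \frac{2 \sqrt{23}}{23} = - \frac{45959301601592 \frac{2 \sqrt{23}}{23}}{124297815} = - \frac{91918603203184 \sqrt{23}}{2858849745}$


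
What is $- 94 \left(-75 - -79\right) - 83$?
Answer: $-459$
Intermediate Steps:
$- 94 \left(-75 - -79\right) - 83 = - 94 \left(-75 + 79\right) - 83 = \left(-94\right) 4 - 83 = -376 - 83 = -459$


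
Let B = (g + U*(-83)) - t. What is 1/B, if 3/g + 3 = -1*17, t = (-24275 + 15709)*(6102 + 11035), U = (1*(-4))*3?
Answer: 20/2935930757 ≈ 6.8122e-9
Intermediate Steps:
U = -12 (U = -4*3 = -12)
t = -146795542 (t = -8566*17137 = -146795542)
g = -3/20 (g = 3/(-3 - 1*17) = 3/(-3 - 17) = 3/(-20) = 3*(-1/20) = -3/20 ≈ -0.15000)
B = 2935930757/20 (B = (-3/20 - 12*(-83)) - 1*(-146795542) = (-3/20 + 996) + 146795542 = 19917/20 + 146795542 = 2935930757/20 ≈ 1.4680e+8)
1/B = 1/(2935930757/20) = 20/2935930757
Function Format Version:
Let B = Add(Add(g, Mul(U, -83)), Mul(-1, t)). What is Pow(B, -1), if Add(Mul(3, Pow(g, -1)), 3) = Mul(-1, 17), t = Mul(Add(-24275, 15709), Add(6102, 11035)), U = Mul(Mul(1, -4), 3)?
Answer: Rational(20, 2935930757) ≈ 6.8122e-9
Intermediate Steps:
U = -12 (U = Mul(-4, 3) = -12)
t = -146795542 (t = Mul(-8566, 17137) = -146795542)
g = Rational(-3, 20) (g = Mul(3, Pow(Add(-3, Mul(-1, 17)), -1)) = Mul(3, Pow(Add(-3, -17), -1)) = Mul(3, Pow(-20, -1)) = Mul(3, Rational(-1, 20)) = Rational(-3, 20) ≈ -0.15000)
B = Rational(2935930757, 20) (B = Add(Add(Rational(-3, 20), Mul(-12, -83)), Mul(-1, -146795542)) = Add(Add(Rational(-3, 20), 996), 146795542) = Add(Rational(19917, 20), 146795542) = Rational(2935930757, 20) ≈ 1.4680e+8)
Pow(B, -1) = Pow(Rational(2935930757, 20), -1) = Rational(20, 2935930757)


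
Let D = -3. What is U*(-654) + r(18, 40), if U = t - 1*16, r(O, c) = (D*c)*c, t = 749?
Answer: -484182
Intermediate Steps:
r(O, c) = -3*c**2 (r(O, c) = (-3*c)*c = -3*c**2)
U = 733 (U = 749 - 1*16 = 749 - 16 = 733)
U*(-654) + r(18, 40) = 733*(-654) - 3*40**2 = -479382 - 3*1600 = -479382 - 4800 = -484182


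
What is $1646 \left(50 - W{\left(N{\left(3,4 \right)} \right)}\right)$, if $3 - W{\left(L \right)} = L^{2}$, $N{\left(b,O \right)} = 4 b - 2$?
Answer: $241962$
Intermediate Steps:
$N{\left(b,O \right)} = -2 + 4 b$ ($N{\left(b,O \right)} = 4 b - 2 = -2 + 4 b$)
$W{\left(L \right)} = 3 - L^{2}$
$1646 \left(50 - W{\left(N{\left(3,4 \right)} \right)}\right) = 1646 \left(50 - \left(3 - \left(-2 + 4 \cdot 3\right)^{2}\right)\right) = 1646 \left(50 - \left(3 - \left(-2 + 12\right)^{2}\right)\right) = 1646 \left(50 - \left(3 - 10^{2}\right)\right) = 1646 \left(50 - \left(3 - 100\right)\right) = 1646 \left(50 - -97\right) = 1646 \left(50 + 97\right) = 1646 \cdot 147 = 241962$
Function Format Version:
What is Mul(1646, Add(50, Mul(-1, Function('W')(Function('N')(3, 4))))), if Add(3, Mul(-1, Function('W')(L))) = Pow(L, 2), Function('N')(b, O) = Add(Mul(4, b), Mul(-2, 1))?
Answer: 241962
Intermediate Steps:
Function('N')(b, O) = Add(-2, Mul(4, b)) (Function('N')(b, O) = Add(Mul(4, b), -2) = Add(-2, Mul(4, b)))
Function('W')(L) = Add(3, Mul(-1, Pow(L, 2)))
Mul(1646, Add(50, Mul(-1, Function('W')(Function('N')(3, 4))))) = Mul(1646, Add(50, Mul(-1, Add(3, Mul(-1, Pow(Add(-2, Mul(4, 3)), 2)))))) = Mul(1646, Add(50, Mul(-1, Add(3, Mul(-1, Pow(Add(-2, 12), 2)))))) = Mul(1646, Add(50, Mul(-1, Add(3, Mul(-1, Pow(10, 2)))))) = Mul(1646, Add(50, Mul(-1, Add(3, Mul(-1, 100))))) = Mul(1646, Add(50, Mul(-1, Add(3, -100)))) = Mul(1646, Add(50, Mul(-1, -97))) = Mul(1646, Add(50, 97)) = Mul(1646, 147) = 241962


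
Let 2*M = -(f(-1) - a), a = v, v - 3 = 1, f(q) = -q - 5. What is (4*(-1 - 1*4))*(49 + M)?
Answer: -1060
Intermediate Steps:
f(q) = -5 - q
v = 4 (v = 3 + 1 = 4)
a = 4
M = 4 (M = (-((-5 - 1*(-1)) - 1*4))/2 = (-((-5 + 1) - 4))/2 = (-(-4 - 4))/2 = (-1*(-8))/2 = (½)*8 = 4)
(4*(-1 - 1*4))*(49 + M) = (4*(-1 - 1*4))*(49 + 4) = (4*(-1 - 4))*53 = (4*(-5))*53 = -20*53 = -1060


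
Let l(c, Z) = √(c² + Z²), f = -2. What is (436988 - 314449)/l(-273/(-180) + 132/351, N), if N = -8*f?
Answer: 286741260*√1421369641/1421369641 ≈ 7605.7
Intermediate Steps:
N = 16 (N = -8*(-2) = 16)
l(c, Z) = √(Z² + c²)
(436988 - 314449)/l(-273/(-180) + 132/351, N) = (436988 - 314449)/(√(16² + (-273/(-180) + 132/351)²)) = 122539/(√(256 + (-273*(-1/180) + 132*(1/351))²)) = 122539/(√(256 + (91/60 + 44/117)²)) = 122539/(√(256 + (4429/2340)²)) = 122539/(√(256 + 19616041/5475600)) = 122539/(√(1421369641/5475600)) = 122539/((√1421369641/2340)) = 122539*(2340*√1421369641/1421369641) = 286741260*√1421369641/1421369641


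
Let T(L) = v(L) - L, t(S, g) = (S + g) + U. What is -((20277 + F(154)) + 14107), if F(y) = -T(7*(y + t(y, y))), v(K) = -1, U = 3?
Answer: -37640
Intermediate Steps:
t(S, g) = 3 + S + g (t(S, g) = (S + g) + 3 = 3 + S + g)
T(L) = -1 - L
F(y) = 22 + 21*y (F(y) = -(-1 - 7*(y + (3 + y + y))) = -(-1 - 7*(y + (3 + 2*y))) = -(-1 - 7*(3 + 3*y)) = -(-1 - (21 + 21*y)) = -(-1 + (-21 - 21*y)) = -(-22 - 21*y) = 22 + 21*y)
-((20277 + F(154)) + 14107) = -((20277 + (22 + 21*154)) + 14107) = -((20277 + (22 + 3234)) + 14107) = -((20277 + 3256) + 14107) = -(23533 + 14107) = -1*37640 = -37640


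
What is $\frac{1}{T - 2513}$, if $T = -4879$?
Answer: $- \frac{1}{7392} \approx -0.00013528$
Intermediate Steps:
$\frac{1}{T - 2513} = \frac{1}{-4879 - 2513} = \frac{1}{-7392} = - \frac{1}{7392}$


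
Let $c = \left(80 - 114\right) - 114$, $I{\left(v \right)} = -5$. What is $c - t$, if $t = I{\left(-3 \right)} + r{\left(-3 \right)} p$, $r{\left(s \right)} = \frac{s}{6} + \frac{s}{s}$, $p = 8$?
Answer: $-147$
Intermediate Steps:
$c = -148$ ($c = -34 - 114 = -148$)
$r{\left(s \right)} = 1 + \frac{s}{6}$ ($r{\left(s \right)} = s \frac{1}{6} + 1 = \frac{s}{6} + 1 = 1 + \frac{s}{6}$)
$t = -1$ ($t = -5 + \left(1 + \frac{1}{6} \left(-3\right)\right) 8 = -5 + \left(1 - \frac{1}{2}\right) 8 = -5 + \frac{1}{2} \cdot 8 = -5 + 4 = -1$)
$c - t = -148 - -1 = -148 + 1 = -147$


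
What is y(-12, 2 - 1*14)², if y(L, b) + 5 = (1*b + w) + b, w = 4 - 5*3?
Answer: 1600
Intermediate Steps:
w = -11 (w = 4 - 15 = -11)
y(L, b) = -16 + 2*b (y(L, b) = -5 + ((1*b - 11) + b) = -5 + ((b - 11) + b) = -5 + ((-11 + b) + b) = -5 + (-11 + 2*b) = -16 + 2*b)
y(-12, 2 - 1*14)² = (-16 + 2*(2 - 1*14))² = (-16 + 2*(2 - 14))² = (-16 + 2*(-12))² = (-16 - 24)² = (-40)² = 1600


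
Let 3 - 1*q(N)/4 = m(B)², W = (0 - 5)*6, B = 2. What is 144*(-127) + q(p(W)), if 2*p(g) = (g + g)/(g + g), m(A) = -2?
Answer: -18292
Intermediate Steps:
W = -30 (W = -5*6 = -30)
p(g) = ½ (p(g) = ((g + g)/(g + g))/2 = ((2*g)/((2*g)))/2 = ((2*g)*(1/(2*g)))/2 = (½)*1 = ½)
q(N) = -4 (q(N) = 12 - 4*(-2)² = 12 - 4*4 = 12 - 16 = -4)
144*(-127) + q(p(W)) = 144*(-127) - 4 = -18288 - 4 = -18292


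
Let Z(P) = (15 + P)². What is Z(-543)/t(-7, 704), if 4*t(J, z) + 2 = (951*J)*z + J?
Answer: -371712/1562179 ≈ -0.23794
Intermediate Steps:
t(J, z) = -½ + J/4 + 951*J*z/4 (t(J, z) = -½ + ((951*J)*z + J)/4 = -½ + (951*J*z + J)/4 = -½ + (J + 951*J*z)/4 = -½ + (J/4 + 951*J*z/4) = -½ + J/4 + 951*J*z/4)
Z(-543)/t(-7, 704) = (15 - 543)²/(-½ + (¼)*(-7) + (951/4)*(-7)*704) = (-528)²/(-½ - 7/4 - 1171632) = 278784/(-4686537/4) = 278784*(-4/4686537) = -371712/1562179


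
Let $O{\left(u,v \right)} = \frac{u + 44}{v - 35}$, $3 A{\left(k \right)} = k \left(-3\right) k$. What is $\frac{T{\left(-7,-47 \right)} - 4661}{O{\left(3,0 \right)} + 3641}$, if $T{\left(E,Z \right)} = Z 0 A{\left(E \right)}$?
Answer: $- \frac{163135}{127388} \approx -1.2806$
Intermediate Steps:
$A{\left(k \right)} = - k^{2}$ ($A{\left(k \right)} = \frac{k \left(-3\right) k}{3} = \frac{- 3 k k}{3} = \frac{\left(-3\right) k^{2}}{3} = - k^{2}$)
$O{\left(u,v \right)} = \frac{44 + u}{-35 + v}$
$T{\left(E,Z \right)} = 0$ ($T{\left(E,Z \right)} = Z 0 \left(- E^{2}\right) = 0 \left(- E^{2}\right) = 0$)
$\frac{T{\left(-7,-47 \right)} - 4661}{O{\left(3,0 \right)} + 3641} = \frac{0 - 4661}{\frac{44 + 3}{-35 + 0} + 3641} = - \frac{4661}{\frac{1}{-35} \cdot 47 + 3641} = - \frac{4661}{\left(- \frac{1}{35}\right) 47 + 3641} = - \frac{4661}{- \frac{47}{35} + 3641} = - \frac{4661}{\frac{127388}{35}} = \left(-4661\right) \frac{35}{127388} = - \frac{163135}{127388}$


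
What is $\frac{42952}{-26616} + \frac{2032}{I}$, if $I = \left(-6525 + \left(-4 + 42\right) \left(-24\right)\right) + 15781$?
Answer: $- \frac{4754809}{3470061} \approx -1.3702$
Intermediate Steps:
$I = 8344$ ($I = \left(-6525 + 38 \left(-24\right)\right) + 15781 = \left(-6525 - 912\right) + 15781 = -7437 + 15781 = 8344$)
$\frac{42952}{-26616} + \frac{2032}{I} = \frac{42952}{-26616} + \frac{2032}{8344} = 42952 \left(- \frac{1}{26616}\right) + 2032 \cdot \frac{1}{8344} = - \frac{5369}{3327} + \frac{254}{1043} = - \frac{4754809}{3470061}$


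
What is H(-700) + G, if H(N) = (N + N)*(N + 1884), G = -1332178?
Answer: -2989778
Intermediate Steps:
H(N) = 2*N*(1884 + N) (H(N) = (2*N)*(1884 + N) = 2*N*(1884 + N))
H(-700) + G = 2*(-700)*(1884 - 700) - 1332178 = 2*(-700)*1184 - 1332178 = -1657600 - 1332178 = -2989778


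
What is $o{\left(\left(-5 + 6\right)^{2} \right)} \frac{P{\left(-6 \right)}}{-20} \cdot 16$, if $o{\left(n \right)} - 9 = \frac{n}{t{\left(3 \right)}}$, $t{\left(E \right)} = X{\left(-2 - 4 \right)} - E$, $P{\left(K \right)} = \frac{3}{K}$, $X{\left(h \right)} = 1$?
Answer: $\frac{17}{5} \approx 3.4$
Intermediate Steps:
$t{\left(E \right)} = 1 - E$
$o{\left(n \right)} = 9 - \frac{n}{2}$ ($o{\left(n \right)} = 9 + \frac{n}{1 - 3} = 9 + \frac{n}{-2} = 9 + n \left(- \frac{1}{2}\right) = 9 - \frac{n}{2}$)
$o{\left(\left(-5 + 6\right)^{2} \right)} \frac{P{\left(-6 \right)}}{-20} \cdot 16 = \left(9 - \frac{\left(-5 + 6\right)^{2}}{2}\right) \frac{3 \frac{1}{-6}}{-20} \cdot 16 = \left(9 - \frac{1^{2}}{2}\right) 3 \left(- \frac{1}{6}\right) \left(- \frac{1}{20}\right) 16 = \left(9 - \frac{1}{2}\right) \left(\left(- \frac{1}{2}\right) \left(- \frac{1}{20}\right)\right) 16 = \left(9 - \frac{1}{2}\right) \frac{1}{40} \cdot 16 = \frac{17}{2} \cdot \frac{1}{40} \cdot 16 = \frac{17}{80} \cdot 16 = \frac{17}{5}$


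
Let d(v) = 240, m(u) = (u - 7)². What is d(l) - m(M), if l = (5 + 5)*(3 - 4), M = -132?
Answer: -19081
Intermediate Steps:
m(u) = (-7 + u)²
l = -10 (l = 10*(-1) = -10)
d(l) - m(M) = 240 - (-7 - 132)² = 240 - 1*(-139)² = 240 - 1*19321 = 240 - 19321 = -19081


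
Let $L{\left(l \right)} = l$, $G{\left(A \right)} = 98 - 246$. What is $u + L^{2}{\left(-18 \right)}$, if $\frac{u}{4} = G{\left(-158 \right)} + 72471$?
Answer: $289616$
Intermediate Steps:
$G{\left(A \right)} = -148$
$u = 289292$ ($u = 4 \left(-148 + 72471\right) = 4 \cdot 72323 = 289292$)
$u + L^{2}{\left(-18 \right)} = 289292 + \left(-18\right)^{2} = 289292 + 324 = 289616$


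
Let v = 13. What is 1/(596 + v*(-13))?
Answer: 1/427 ≈ 0.0023419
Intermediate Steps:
1/(596 + v*(-13)) = 1/(596 + 13*(-13)) = 1/(596 - 169) = 1/427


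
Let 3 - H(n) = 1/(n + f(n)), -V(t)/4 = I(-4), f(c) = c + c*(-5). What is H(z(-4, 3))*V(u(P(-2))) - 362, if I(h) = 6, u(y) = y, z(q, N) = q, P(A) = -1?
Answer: -432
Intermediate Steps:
f(c) = -4*c (f(c) = c - 5*c = -4*c)
V(t) = -24 (V(t) = -4*6 = -24)
H(n) = 3 + 1/(3*n) (H(n) = 3 - 1/(n - 4*n) = 3 - 1/((-3*n)) = 3 - (-1)/(3*n) = 3 + 1/(3*n))
H(z(-4, 3))*V(u(P(-2))) - 362 = (3 + (1/3)/(-4))*(-24) - 362 = (3 + (1/3)*(-1/4))*(-24) - 362 = (3 - 1/12)*(-24) - 362 = (35/12)*(-24) - 362 = -70 - 362 = -432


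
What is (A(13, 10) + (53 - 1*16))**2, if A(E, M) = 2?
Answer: 1521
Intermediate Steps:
(A(13, 10) + (53 - 1*16))**2 = (2 + (53 - 1*16))**2 = (2 + (53 - 16))**2 = (2 + 37)**2 = 39**2 = 1521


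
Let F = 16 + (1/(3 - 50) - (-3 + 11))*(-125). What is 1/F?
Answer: 47/47877 ≈ 0.00098168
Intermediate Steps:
F = 47877/47 (F = 16 + (1/(-47) - 1*8)*(-125) = 16 + (-1/47 - 8)*(-125) = 16 - 377/47*(-125) = 16 + 47125/47 = 47877/47 ≈ 1018.7)
1/F = 1/(47877/47) = 47/47877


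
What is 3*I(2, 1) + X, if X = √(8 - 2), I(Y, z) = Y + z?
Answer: 9 + √6 ≈ 11.449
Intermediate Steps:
X = √6 ≈ 2.4495
3*I(2, 1) + X = 3*(2 + 1) + √6 = 3*3 + √6 = 9 + √6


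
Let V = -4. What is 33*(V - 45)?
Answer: -1617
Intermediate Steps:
33*(V - 45) = 33*(-4 - 45) = 33*(-49) = -1617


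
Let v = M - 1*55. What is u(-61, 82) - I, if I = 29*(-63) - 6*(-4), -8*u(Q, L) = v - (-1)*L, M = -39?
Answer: 3609/2 ≈ 1804.5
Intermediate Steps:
v = -94 (v = -39 - 1*55 = -39 - 55 = -94)
u(Q, L) = 47/4 - L/8 (u(Q, L) = -(-94 - (-1)*L)/8 = -(-94 + L)/8 = 47/4 - L/8)
I = -1803 (I = -1827 + 24 = -1803)
u(-61, 82) - I = (47/4 - 1/8*82) - 1*(-1803) = (47/4 - 41/4) + 1803 = 3/2 + 1803 = 3609/2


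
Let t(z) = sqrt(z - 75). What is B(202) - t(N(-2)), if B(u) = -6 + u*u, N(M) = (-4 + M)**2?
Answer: 40798 - I*sqrt(39) ≈ 40798.0 - 6.245*I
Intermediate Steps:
t(z) = sqrt(-75 + z)
B(u) = -6 + u**2
B(202) - t(N(-2)) = (-6 + 202**2) - sqrt(-75 + (-4 - 2)**2) = (-6 + 40804) - sqrt(-75 + (-6)**2) = 40798 - sqrt(-75 + 36) = 40798 - sqrt(-39) = 40798 - I*sqrt(39)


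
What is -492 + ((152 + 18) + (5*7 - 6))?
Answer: -293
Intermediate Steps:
-492 + ((152 + 18) + (5*7 - 6)) = -492 + (170 + (35 - 6)) = -492 + (170 + 29) = -492 + 199 = -293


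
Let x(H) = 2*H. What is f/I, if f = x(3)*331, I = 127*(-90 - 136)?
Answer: -993/14351 ≈ -0.069194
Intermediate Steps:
I = -28702 (I = 127*(-226) = -28702)
f = 1986 (f = (2*3)*331 = 6*331 = 1986)
f/I = 1986/(-28702) = 1986*(-1/28702) = -993/14351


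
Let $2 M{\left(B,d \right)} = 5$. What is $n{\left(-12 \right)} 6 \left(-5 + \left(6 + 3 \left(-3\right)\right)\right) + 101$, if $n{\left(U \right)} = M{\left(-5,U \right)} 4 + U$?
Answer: $197$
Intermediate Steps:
$M{\left(B,d \right)} = \frac{5}{2}$ ($M{\left(B,d \right)} = \frac{1}{2} \cdot 5 = \frac{5}{2}$)
$n{\left(U \right)} = 10 + U$ ($n{\left(U \right)} = \frac{5}{2} \cdot 4 + U = 10 + U$)
$n{\left(-12 \right)} 6 \left(-5 + \left(6 + 3 \left(-3\right)\right)\right) + 101 = \left(10 - 12\right) 6 \left(-5 + \left(6 + 3 \left(-3\right)\right)\right) + 101 = - 2 \cdot 6 \left(-5 + \left(6 - 9\right)\right) + 101 = - 2 \cdot 6 \left(-5 - 3\right) + 101 = - 2 \cdot 6 \left(-8\right) + 101 = \left(-2\right) \left(-48\right) + 101 = 96 + 101 = 197$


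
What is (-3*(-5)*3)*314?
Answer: 14130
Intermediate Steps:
(-3*(-5)*3)*314 = (15*3)*314 = 45*314 = 14130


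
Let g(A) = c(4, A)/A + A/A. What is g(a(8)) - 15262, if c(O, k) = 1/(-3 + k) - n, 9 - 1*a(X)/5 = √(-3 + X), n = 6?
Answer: -500260217/32780 - 513*√5/32780 ≈ -15261.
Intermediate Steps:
a(X) = 45 - 5*√(-3 + X)
c(O, k) = -6 + 1/(-3 + k) (c(O, k) = 1/(-3 + k) - 1*6 = 1/(-3 + k) - 6 = -6 + 1/(-3 + k))
g(A) = 1 + (19 - 6*A)/(A*(-3 + A)) (g(A) = ((19 - 6*A)/(-3 + A))/A + A/A = (19 - 6*A)/(A*(-3 + A)) + 1 = 1 + (19 - 6*A)/(A*(-3 + A)))
g(a(8)) - 15262 = (19 + (45 - 5*√(-3 + 8))² - 9*(45 - 5*√(-3 + 8)))/((45 - 5*√(-3 + 8))*(-3 + (45 - 5*√(-3 + 8)))) - 15262 = (19 + (45 - 5*√5)² - 9*(45 - 5*√5))/((45 - 5*√5)*(-3 + (45 - 5*√5))) - 15262 = (19 + (45 - 5*√5)² + (-405 + 45*√5))/((45 - 5*√5)*(42 - 5*√5)) - 15262 = (-386 + (45 - 5*√5)² + 45*√5)/((45 - 5*√5)*(42 - 5*√5)) - 15262 = (-386 + (45 - 5*√5)² + 45*√5)/((42 - 5*√5)*(45 - 5*√5)) - 15262 = -15262 + (-386 + (45 - 5*√5)² + 45*√5)/((42 - 5*√5)*(45 - 5*√5))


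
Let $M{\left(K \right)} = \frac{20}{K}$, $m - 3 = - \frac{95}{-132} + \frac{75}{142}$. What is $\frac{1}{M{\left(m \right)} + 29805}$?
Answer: $\frac{39811}{1186754295} \approx 3.3546 \cdot 10^{-5}$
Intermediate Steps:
$m = \frac{39811}{9372}$ ($m = 3 + \left(- \frac{95}{-132} + \frac{75}{142}\right) = 3 + \left(\left(-95\right) \left(- \frac{1}{132}\right) + 75 \cdot \frac{1}{142}\right) = 3 + \left(\frac{95}{132} + \frac{75}{142}\right) = 3 + \frac{11695}{9372} = \frac{39811}{9372} \approx 4.2479$)
$\frac{1}{M{\left(m \right)} + 29805} = \frac{1}{\frac{20}{\frac{39811}{9372}} + 29805} = \frac{1}{20 \cdot \frac{9372}{39811} + 29805} = \frac{1}{\frac{187440}{39811} + 29805} = \frac{1}{\frac{1186754295}{39811}} = \frac{39811}{1186754295}$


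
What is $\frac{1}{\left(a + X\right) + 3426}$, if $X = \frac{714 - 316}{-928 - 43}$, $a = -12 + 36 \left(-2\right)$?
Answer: $\frac{971}{3244684} \approx 0.00029926$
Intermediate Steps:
$a = -84$ ($a = -12 - 72 = -84$)
$X = - \frac{398}{971}$ ($X = \frac{398}{-971} = 398 \left(- \frac{1}{971}\right) = - \frac{398}{971} \approx -0.40989$)
$\frac{1}{\left(a + X\right) + 3426} = \frac{1}{\left(-84 - \frac{398}{971}\right) + 3426} = \frac{1}{- \frac{81962}{971} + 3426} = \frac{1}{\frac{3244684}{971}} = \frac{971}{3244684}$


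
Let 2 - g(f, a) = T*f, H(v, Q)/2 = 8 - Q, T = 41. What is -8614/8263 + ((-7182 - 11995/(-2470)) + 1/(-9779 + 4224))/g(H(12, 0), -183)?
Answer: 147282853229587/14829500168340 ≈ 9.9317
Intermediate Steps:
H(v, Q) = 16 - 2*Q (H(v, Q) = 2*(8 - Q) = 16 - 2*Q)
g(f, a) = 2 - 41*f
-8614/8263 + ((-7182 - 11995/(-2470)) + 1/(-9779 + 4224))/g(H(12, 0), -183) = -8614/8263 + ((-7182 - 11995/(-2470)) + 1/(-9779 + 4224))/(2 - 41*(16 - 2*0)) = -8614*1/8263 + ((-7182 - 11995*(-1/2470)) + 1/(-5555))/(2 - 41*(16 + 0)) = -8614/8263 + ((-7182 + 2399/494) - 1/5555)/(2 - 41*16) = -8614/8263 + (-3545509/494 - 1/5555)/(2 - 656) = -8614/8263 - 19695302989/2744170/(-654) = -8614/8263 - 19695302989/2744170*(-1/654) = -8614/8263 + 19695302989/1794687180 = 147282853229587/14829500168340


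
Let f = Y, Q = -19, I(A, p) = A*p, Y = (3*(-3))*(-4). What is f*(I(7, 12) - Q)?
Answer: 3708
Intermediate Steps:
Y = 36 (Y = -9*(-4) = 36)
f = 36
f*(I(7, 12) - Q) = 36*(7*12 - 1*(-19)) = 36*(84 + 19) = 36*103 = 3708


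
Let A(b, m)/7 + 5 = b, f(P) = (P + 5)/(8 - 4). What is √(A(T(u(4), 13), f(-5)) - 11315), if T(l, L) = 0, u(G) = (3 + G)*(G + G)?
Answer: 5*I*√454 ≈ 106.54*I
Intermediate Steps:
u(G) = 2*G*(3 + G) (u(G) = (3 + G)*(2*G) = 2*G*(3 + G))
f(P) = 5/4 + P/4 (f(P) = (5 + P)/4 = (5 + P)*(¼) = 5/4 + P/4)
A(b, m) = -35 + 7*b
√(A(T(u(4), 13), f(-5)) - 11315) = √((-35 + 7*0) - 11315) = √((-35 + 0) - 11315) = √(-35 - 11315) = √(-11350) = 5*I*√454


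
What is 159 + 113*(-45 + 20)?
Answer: -2666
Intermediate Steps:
159 + 113*(-45 + 20) = 159 + 113*(-25) = 159 - 2825 = -2666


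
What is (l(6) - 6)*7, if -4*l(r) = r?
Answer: -105/2 ≈ -52.500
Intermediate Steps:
l(r) = -r/4
(l(6) - 6)*7 = (-¼*6 - 6)*7 = (-3/2 - 6)*7 = -15/2*7 = -105/2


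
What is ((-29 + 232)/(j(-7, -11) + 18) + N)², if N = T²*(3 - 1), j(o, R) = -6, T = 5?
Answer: 644809/144 ≈ 4477.8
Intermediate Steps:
N = 50 (N = 5²*(3 - 1) = 25*2 = 50)
((-29 + 232)/(j(-7, -11) + 18) + N)² = ((-29 + 232)/(-6 + 18) + 50)² = (203/12 + 50)² = (803/12)² = 644809/144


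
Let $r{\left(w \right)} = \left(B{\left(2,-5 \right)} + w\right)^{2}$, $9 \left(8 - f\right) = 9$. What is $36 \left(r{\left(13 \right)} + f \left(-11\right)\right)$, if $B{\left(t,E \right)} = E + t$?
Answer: $828$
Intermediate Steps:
$f = 7$ ($f = 8 - 1 = 7$)
$r{\left(w \right)} = \left(-3 + w\right)^{2}$ ($r{\left(w \right)} = \left(\left(-5 + 2\right) + w\right)^{2} = \left(-3 + w\right)^{2}$)
$36 \left(r{\left(13 \right)} + f \left(-11\right)\right) = 36 \left(\left(-3 + 13\right)^{2} + 7 \left(-11\right)\right) = 36 \left(10^{2} - 77\right) = 36 \left(100 - 77\right) = 36 \cdot 23 = 828$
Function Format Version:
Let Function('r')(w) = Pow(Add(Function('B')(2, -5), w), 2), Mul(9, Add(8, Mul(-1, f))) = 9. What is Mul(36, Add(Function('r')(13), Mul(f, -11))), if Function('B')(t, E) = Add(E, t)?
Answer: 828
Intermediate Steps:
f = 7 (f = Add(8, Mul(Rational(-1, 9), 9)) = Add(8, -1) = 7)
Function('r')(w) = Pow(Add(-3, w), 2) (Function('r')(w) = Pow(Add(Add(-5, 2), w), 2) = Pow(Add(-3, w), 2))
Mul(36, Add(Function('r')(13), Mul(f, -11))) = Mul(36, Add(Pow(Add(-3, 13), 2), Mul(7, -11))) = Mul(36, Add(Pow(10, 2), -77)) = Mul(36, Add(100, -77)) = Mul(36, 23) = 828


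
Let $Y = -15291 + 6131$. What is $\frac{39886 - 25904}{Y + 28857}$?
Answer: $\frac{13982}{19697} \approx 0.70985$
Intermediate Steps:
$Y = -9160$
$\frac{39886 - 25904}{Y + 28857} = \frac{39886 - 25904}{-9160 + 28857} = \frac{13982}{19697}$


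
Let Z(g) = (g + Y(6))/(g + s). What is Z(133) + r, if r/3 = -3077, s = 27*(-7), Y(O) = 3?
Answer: -64634/7 ≈ -9233.4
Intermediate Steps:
s = -189
r = -9231 (r = 3*(-3077) = -9231)
Z(g) = (3 + g)/(-189 + g) (Z(g) = (g + 3)/(g - 189) = (3 + g)/(-189 + g))
Z(133) + r = (3 + 133)/(-189 + 133) - 9231 = 136/(-56) - 9231 = -1/56*136 - 9231 = -17/7 - 9231 = -64634/7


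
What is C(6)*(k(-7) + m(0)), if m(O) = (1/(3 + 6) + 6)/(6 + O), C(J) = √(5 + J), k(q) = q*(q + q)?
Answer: 5347*√11/54 ≈ 328.41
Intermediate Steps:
k(q) = 2*q² (k(q) = q*(2*q) = 2*q²)
m(O) = 55/(9*(6 + O)) (m(O) = (1/9 + 6)/(6 + O) = (⅑ + 6)/(6 + O) = 55/(9*(6 + O)))
C(6)*(k(-7) + m(0)) = √(5 + 6)*(2*(-7)² + 55/(9*(6 + 0))) = √11*(2*49 + (55/9)/6) = √11*(98 + (55/9)*(⅙)) = √11*(98 + 55/54) = √11*(5347/54) = 5347*√11/54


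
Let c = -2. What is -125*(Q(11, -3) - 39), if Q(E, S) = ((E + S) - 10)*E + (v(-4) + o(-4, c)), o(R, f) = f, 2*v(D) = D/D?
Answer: 15625/2 ≈ 7812.5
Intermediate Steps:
v(D) = ½ (v(D) = (D/D)/2 = (½)*1 = ½)
Q(E, S) = -3/2 + E*(-10 + E + S) (Q(E, S) = ((E + S) - 10)*E + (½ - 2) = (-10 + E + S)*E - 3/2 = E*(-10 + E + S) - 3/2 = -3/2 + E*(-10 + E + S))
-125*(Q(11, -3) - 39) = -125*((-3/2 + 11² - 10*11 + 11*(-3)) - 39) = -125*((-3/2 + 121 - 110 - 33) - 39) = -125*(-47/2 - 39) = -125*(-125/2) = 15625/2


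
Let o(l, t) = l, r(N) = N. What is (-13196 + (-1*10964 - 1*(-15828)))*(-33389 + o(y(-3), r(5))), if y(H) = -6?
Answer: 278247140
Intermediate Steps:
(-13196 + (-1*10964 - 1*(-15828)))*(-33389 + o(y(-3), r(5))) = (-13196 + (-1*10964 - 1*(-15828)))*(-33389 - 6) = (-13196 + (-10964 + 15828))*(-33395) = (-13196 + 4864)*(-33395) = -8332*(-33395) = 278247140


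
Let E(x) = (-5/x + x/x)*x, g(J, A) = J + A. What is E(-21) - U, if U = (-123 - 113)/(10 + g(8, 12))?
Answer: -272/15 ≈ -18.133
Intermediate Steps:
g(J, A) = A + J
U = -118/15 (U = (-123 - 113)/(10 + (12 + 8)) = -236/(10 + 20) = -236/30 = -236*1/30 = -118/15 ≈ -7.8667)
E(x) = x*(1 - 5/x) (E(x) = (-5/x + 1)*x = (1 - 5/x)*x = x*(1 - 5/x))
E(-21) - U = (-5 - 21) - 1*(-118/15) = -26 + 118/15 = -272/15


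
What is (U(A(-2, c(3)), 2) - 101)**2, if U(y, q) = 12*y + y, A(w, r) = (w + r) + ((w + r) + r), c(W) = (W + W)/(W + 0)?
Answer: 5625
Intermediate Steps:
c(W) = 2 (c(W) = (2*W)/W = 2)
A(w, r) = 2*w + 3*r (A(w, r) = (r + w) + ((r + w) + r) = (r + w) + (w + 2*r) = 2*w + 3*r)
U(y, q) = 13*y
(U(A(-2, c(3)), 2) - 101)**2 = (13*(2*(-2) + 3*2) - 101)**2 = (13*(-4 + 6) - 101)**2 = (13*2 - 101)**2 = (26 - 101)**2 = (-75)**2 = 5625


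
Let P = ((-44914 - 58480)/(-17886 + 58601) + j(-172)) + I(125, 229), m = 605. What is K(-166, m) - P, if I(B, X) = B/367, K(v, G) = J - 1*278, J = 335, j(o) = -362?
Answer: 370219054/878965 ≈ 421.20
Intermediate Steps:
K(v, G) = 57 (K(v, G) = 335 - 1*278 = 335 - 278 = 57)
I(B, X) = B/367 (I(B, X) = B*(1/367) = B/367)
P = -320118049/878965 (P = ((-44914 - 58480)/(-17886 + 58601) - 362) + (1/367)*125 = (-103394/40715 - 362) + 125/367 = (-103394*1/40715 - 362) + 125/367 = (-6082/2395 - 362) + 125/367 = -873072/2395 + 125/367 = -320118049/878965 ≈ -364.20)
K(-166, m) - P = 57 - 1*(-320118049/878965) = 57 + 320118049/878965 = 370219054/878965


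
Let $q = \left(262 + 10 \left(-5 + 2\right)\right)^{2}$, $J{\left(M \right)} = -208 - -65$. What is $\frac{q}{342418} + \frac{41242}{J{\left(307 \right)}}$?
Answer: $- \frac{7057153162}{24482887} \approx -288.25$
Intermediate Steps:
$J{\left(M \right)} = -143$ ($J{\left(M \right)} = -208 + 65 = -143$)
$q = 53824$ ($q = \left(262 + 10 \left(-3\right)\right)^{2} = \left(262 - 30\right)^{2} = 232^{2} = 53824$)
$\frac{q}{342418} + \frac{41242}{J{\left(307 \right)}} = \frac{53824}{342418} + \frac{41242}{-143} = 53824 \cdot \frac{1}{342418} + 41242 \left(- \frac{1}{143}\right) = \frac{26912}{171209} - \frac{41242}{143} = - \frac{7057153162}{24482887}$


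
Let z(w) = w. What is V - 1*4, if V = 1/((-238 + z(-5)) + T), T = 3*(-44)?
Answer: -1501/375 ≈ -4.0027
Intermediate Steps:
T = -132
V = -1/375 (V = 1/((-238 - 5) - 132) = 1/(-243 - 132) = 1/(-375) = -1/375 ≈ -0.0026667)
V - 1*4 = -1/375 - 1*4 = -1/375 - 4 = -1501/375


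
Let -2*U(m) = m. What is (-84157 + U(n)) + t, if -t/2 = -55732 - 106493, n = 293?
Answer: 480293/2 ≈ 2.4015e+5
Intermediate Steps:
t = 324450 (t = -2*(-55732 - 106493) = -2*(-162225) = 324450)
U(m) = -m/2
(-84157 + U(n)) + t = (-84157 - 1/2*293) + 324450 = (-84157 - 293/2) + 324450 = -168607/2 + 324450 = 480293/2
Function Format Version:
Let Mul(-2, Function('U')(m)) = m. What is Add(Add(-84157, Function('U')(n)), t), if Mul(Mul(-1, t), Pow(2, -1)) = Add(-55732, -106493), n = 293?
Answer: Rational(480293, 2) ≈ 2.4015e+5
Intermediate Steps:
t = 324450 (t = Mul(-2, Add(-55732, -106493)) = Mul(-2, -162225) = 324450)
Function('U')(m) = Mul(Rational(-1, 2), m)
Add(Add(-84157, Function('U')(n)), t) = Add(Add(-84157, Mul(Rational(-1, 2), 293)), 324450) = Add(Add(-84157, Rational(-293, 2)), 324450) = Add(Rational(-168607, 2), 324450) = Rational(480293, 2)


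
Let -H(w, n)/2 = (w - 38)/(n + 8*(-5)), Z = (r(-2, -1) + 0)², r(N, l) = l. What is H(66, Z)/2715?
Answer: 56/105885 ≈ 0.00052888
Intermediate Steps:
Z = 1 (Z = (-1 + 0)² = (-1)² = 1)
H(w, n) = -2*(-38 + w)/(-40 + n) (H(w, n) = -2*(w - 38)/(n + 8*(-5)) = -2*(-38 + w)/(n - 40) = -2*(-38 + w)/(-40 + n))
H(66, Z)/2715 = (2*(38 - 1*66)/(-40 + 1))/2715 = (2*(38 - 66)/(-39))*(1/2715) = (2*(-1/39)*(-28))*(1/2715) = (56/39)*(1/2715) = 56/105885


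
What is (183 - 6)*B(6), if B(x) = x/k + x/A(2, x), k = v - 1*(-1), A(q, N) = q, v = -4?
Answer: 177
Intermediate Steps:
k = -3 (k = -4 - 1*(-1) = -4 + 1 = -3)
B(x) = x/6 (B(x) = x/(-3) + x/2 = x*(-1/3) + x*(1/2) = -x/3 + x/2 = x/6)
(183 - 6)*B(6) = (183 - 6)*((1/6)*6) = 177*1 = 177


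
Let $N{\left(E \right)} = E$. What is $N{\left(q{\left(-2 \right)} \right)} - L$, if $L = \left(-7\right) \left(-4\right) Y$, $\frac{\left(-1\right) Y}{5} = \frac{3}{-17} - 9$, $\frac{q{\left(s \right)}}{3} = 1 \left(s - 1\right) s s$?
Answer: $- \frac{22452}{17} \approx -1320.7$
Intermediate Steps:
$q{\left(s \right)} = 3 s^{2} \left(-1 + s\right)$ ($q{\left(s \right)} = 3 \cdot 1 \left(s - 1\right) s s = 3 \cdot 1 \left(-1 + s\right) s s = 3 \left(-1 + s\right) s s = 3 s \left(-1 + s\right) s = 3 s^{2} \left(-1 + s\right)$)
$Y = \frac{780}{17}$ ($Y = - 5 \left(\frac{3}{-17} - 9\right) = - 5 \left(3 \left(- \frac{1}{17}\right) - 9\right) = - 5 \left(- \frac{3}{17} - 9\right) = \left(-5\right) \left(- \frac{156}{17}\right) = \frac{780}{17} \approx 45.882$)
$L = \frac{21840}{17}$ ($L = \left(-7\right) \left(-4\right) \frac{780}{17} = 28 \cdot \frac{780}{17} = \frac{21840}{17} \approx 1284.7$)
$N{\left(q{\left(-2 \right)} \right)} - L = 3 \left(-2\right)^{2} \left(-1 - 2\right) - \frac{21840}{17} = 3 \cdot 4 \left(-3\right) - \frac{21840}{17} = -36 - \frac{21840}{17} = - \frac{22452}{17}$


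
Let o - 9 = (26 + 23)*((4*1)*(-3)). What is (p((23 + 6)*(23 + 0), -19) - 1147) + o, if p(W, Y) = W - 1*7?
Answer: -1066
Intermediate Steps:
p(W, Y) = -7 + W (p(W, Y) = W - 7 = -7 + W)
o = -579 (o = 9 + (26 + 23)*((4*1)*(-3)) = 9 + 49*(4*(-3)) = 9 + 49*(-12) = 9 - 588 = -579)
(p((23 + 6)*(23 + 0), -19) - 1147) + o = ((-7 + (23 + 6)*(23 + 0)) - 1147) - 579 = ((-7 + 29*23) - 1147) - 579 = ((-7 + 667) - 1147) - 579 = (660 - 1147) - 579 = -487 - 579 = -1066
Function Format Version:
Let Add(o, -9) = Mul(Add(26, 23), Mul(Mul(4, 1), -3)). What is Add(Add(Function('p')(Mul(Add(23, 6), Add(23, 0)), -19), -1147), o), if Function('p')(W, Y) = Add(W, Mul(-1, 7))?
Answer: -1066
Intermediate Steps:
Function('p')(W, Y) = Add(-7, W) (Function('p')(W, Y) = Add(W, -7) = Add(-7, W))
o = -579 (o = Add(9, Mul(Add(26, 23), Mul(Mul(4, 1), -3))) = Add(9, Mul(49, Mul(4, -3))) = Add(9, Mul(49, -12)) = Add(9, -588) = -579)
Add(Add(Function('p')(Mul(Add(23, 6), Add(23, 0)), -19), -1147), o) = Add(Add(Add(-7, Mul(Add(23, 6), Add(23, 0))), -1147), -579) = Add(Add(Add(-7, Mul(29, 23)), -1147), -579) = Add(Add(Add(-7, 667), -1147), -579) = Add(Add(660, -1147), -579) = Add(-487, -579) = -1066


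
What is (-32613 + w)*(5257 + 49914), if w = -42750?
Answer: -4157852073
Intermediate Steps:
(-32613 + w)*(5257 + 49914) = (-32613 - 42750)*(5257 + 49914) = -75363*55171 = -4157852073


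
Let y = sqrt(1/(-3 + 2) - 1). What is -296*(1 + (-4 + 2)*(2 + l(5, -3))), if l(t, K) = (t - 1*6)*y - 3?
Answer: -888 - 592*I*sqrt(2) ≈ -888.0 - 837.21*I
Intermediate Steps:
y = I*sqrt(2) (y = sqrt(1/(-1) - 1) = sqrt(-1 - 1) = sqrt(-2) = I*sqrt(2) ≈ 1.4142*I)
l(t, K) = -3 + I*sqrt(2)*(-6 + t) (l(t, K) = (t - 1*6)*(I*sqrt(2)) - 3 = (t - 6)*(I*sqrt(2)) - 3 = (-6 + t)*(I*sqrt(2)) - 3 = I*sqrt(2)*(-6 + t) - 3 = -3 + I*sqrt(2)*(-6 + t))
-296*(1 + (-4 + 2)*(2 + l(5, -3))) = -296*(1 + (-4 + 2)*(2 + (-3 - 6*I*sqrt(2) + I*5*sqrt(2)))) = -296*(1 - 2*(2 + (-3 - 6*I*sqrt(2) + 5*I*sqrt(2)))) = -296*(1 - 2*(2 + (-3 - I*sqrt(2)))) = -296*(1 - 2*(-1 - I*sqrt(2))) = -296*(1 + (2 + 2*I*sqrt(2))) = -296*(3 + 2*I*sqrt(2)) = -888 - 592*I*sqrt(2)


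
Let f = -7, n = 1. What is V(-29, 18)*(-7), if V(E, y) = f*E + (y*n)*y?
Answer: -3689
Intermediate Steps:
V(E, y) = y**2 - 7*E (V(E, y) = -7*E + (y*1)*y = -7*E + y*y = -7*E + y**2 = y**2 - 7*E)
V(-29, 18)*(-7) = (18**2 - 7*(-29))*(-7) = (324 + 203)*(-7) = 527*(-7) = -3689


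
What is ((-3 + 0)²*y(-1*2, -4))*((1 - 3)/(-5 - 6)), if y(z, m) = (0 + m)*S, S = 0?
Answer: 0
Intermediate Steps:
y(z, m) = 0 (y(z, m) = (0 + m)*0 = m*0 = 0)
((-3 + 0)²*y(-1*2, -4))*((1 - 3)/(-5 - 6)) = ((-3 + 0)²*0)*((1 - 3)/(-5 - 6)) = ((-3)²*0)*(-2/(-11)) = (9*0)*(-2*(-1/11)) = 0*(2/11) = 0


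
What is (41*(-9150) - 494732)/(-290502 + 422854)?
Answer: -434941/66176 ≈ -6.5725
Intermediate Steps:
(41*(-9150) - 494732)/(-290502 + 422854) = (-375150 - 494732)/132352 = -869882*1/132352 = -434941/66176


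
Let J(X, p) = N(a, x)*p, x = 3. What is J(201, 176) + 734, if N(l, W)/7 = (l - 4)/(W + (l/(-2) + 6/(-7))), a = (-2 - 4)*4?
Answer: -15346/9 ≈ -1705.1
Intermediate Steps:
a = -24 (a = -6*4 = -24)
N(l, W) = 7*(-4 + l)/(-6/7 + W - l/2) (N(l, W) = 7*((l - 4)/(W + (l/(-2) + 6/(-7)))) = 7*((-4 + l)/(W + (l*(-1/2) + 6*(-1/7)))) = 7*((-4 + l)/(W + (-l/2 - 6/7))) = 7*((-4 + l)/(W + (-6/7 - l/2))) = 7*((-4 + l)/(-6/7 + W - l/2)) = 7*(-4 + l)/(-6/7 + W - l/2))
J(X, p) = -1372*p/99 (J(X, p) = (98*(4 - 1*(-24))/(12 - 14*3 + 7*(-24)))*p = (98*(4 + 24)/(12 - 42 - 168))*p = (98*28/(-198))*p = (98*(-1/198)*28)*p = -1372*p/99)
J(201, 176) + 734 = -1372/99*176 + 734 = -21952/9 + 734 = -15346/9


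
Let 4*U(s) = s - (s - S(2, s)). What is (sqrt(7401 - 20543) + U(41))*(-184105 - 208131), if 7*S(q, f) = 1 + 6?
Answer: -98059 - 392236*I*sqrt(13142) ≈ -98059.0 - 4.4965e+7*I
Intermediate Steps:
S(q, f) = 1 (S(q, f) = (1 + 6)/7 = (1/7)*7 = 1)
U(s) = 1/4 (U(s) = (s - (s - 1*1))/4 = (s - (s - 1))/4 = (s - (-1 + s))/4 = (s + (1 - s))/4 = (1/4)*1 = 1/4)
(sqrt(7401 - 20543) + U(41))*(-184105 - 208131) = (sqrt(7401 - 20543) + 1/4)*(-184105 - 208131) = (sqrt(-13142) + 1/4)*(-392236) = (I*sqrt(13142) + 1/4)*(-392236) = (1/4 + I*sqrt(13142))*(-392236) = -98059 - 392236*I*sqrt(13142)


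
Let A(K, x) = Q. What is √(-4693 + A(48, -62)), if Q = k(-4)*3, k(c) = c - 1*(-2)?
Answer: I*√4699 ≈ 68.549*I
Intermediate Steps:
k(c) = 2 + c (k(c) = c + 2 = 2 + c)
Q = -6 (Q = (2 - 4)*3 = -2*3 = -6)
A(K, x) = -6
√(-4693 + A(48, -62)) = √(-4693 - 6) = √(-4699) = I*√4699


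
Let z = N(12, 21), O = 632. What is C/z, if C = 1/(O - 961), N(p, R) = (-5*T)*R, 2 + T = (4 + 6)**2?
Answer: 1/3385410 ≈ 2.9539e-7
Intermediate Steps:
T = 98 (T = -2 + (4 + 6)**2 = -2 + 10**2 = -2 + 100 = 98)
N(p, R) = -490*R (N(p, R) = (-5*98)*R = -490*R)
C = -1/329 (C = 1/(632 - 961) = 1/(-329) = -1/329 ≈ -0.0030395)
z = -10290 (z = -490*21 = -10290)
C/z = -1/329/(-10290) = -1/329*(-1/10290) = 1/3385410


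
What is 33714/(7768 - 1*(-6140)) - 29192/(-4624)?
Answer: 2926541/334951 ≈ 8.7372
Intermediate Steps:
33714/(7768 - 1*(-6140)) - 29192/(-4624) = 33714/(7768 + 6140) - 29192*(-1/4624) = 33714/13908 + 3649/578 = 33714*(1/13908) + 3649/578 = 5619/2318 + 3649/578 = 2926541/334951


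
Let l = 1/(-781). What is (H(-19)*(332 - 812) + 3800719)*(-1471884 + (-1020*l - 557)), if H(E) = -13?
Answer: -4377909202615559/781 ≈ -5.6055e+12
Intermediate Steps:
l = -1/781 ≈ -0.0012804
(H(-19)*(332 - 812) + 3800719)*(-1471884 + (-1020*l - 557)) = (-13*(332 - 812) + 3800719)*(-1471884 + (-1020*(-1/781) - 557)) = (-13*(-480) + 3800719)*(-1471884 + (1020/781 - 557)) = (6240 + 3800719)*(-1471884 - 433997/781) = 3806959*(-1149975401/781) = -4377909202615559/781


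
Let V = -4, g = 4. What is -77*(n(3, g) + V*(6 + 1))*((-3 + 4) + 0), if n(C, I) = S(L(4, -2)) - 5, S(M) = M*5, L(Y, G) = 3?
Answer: 1386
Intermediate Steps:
S(M) = 5*M
n(C, I) = 10 (n(C, I) = 5*3 - 5 = 15 - 5 = 10)
-77*(n(3, g) + V*(6 + 1))*((-3 + 4) + 0) = -77*(10 - 4*(6 + 1))*((-3 + 4) + 0) = -77*(10 - 4*7)*(1 + 0) = -77*(10 - 28) = -(-1386) = -77*(-18) = 1386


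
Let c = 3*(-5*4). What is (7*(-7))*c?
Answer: 2940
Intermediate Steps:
c = -60 (c = 3*(-20) = -60)
(7*(-7))*c = (7*(-7))*(-60) = -49*(-60) = 2940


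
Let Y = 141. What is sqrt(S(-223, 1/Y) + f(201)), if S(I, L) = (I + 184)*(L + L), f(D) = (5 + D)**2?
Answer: sqrt(93739902)/47 ≈ 206.00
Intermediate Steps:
S(I, L) = 2*L*(184 + I) (S(I, L) = (184 + I)*(2*L) = 2*L*(184 + I))
sqrt(S(-223, 1/Y) + f(201)) = sqrt(2*(184 - 223)/141 + (5 + 201)**2) = sqrt(2*(1/141)*(-39) + 206**2) = sqrt(-26/47 + 42436) = sqrt(1994466/47) = sqrt(93739902)/47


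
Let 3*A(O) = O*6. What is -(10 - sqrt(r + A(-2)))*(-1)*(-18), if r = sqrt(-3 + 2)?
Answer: -180 + 18*sqrt(-4 + I) ≈ -175.53 + 36.276*I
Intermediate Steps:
A(O) = 2*O (A(O) = (O*6)/3 = (6*O)/3 = 2*O)
r = I (r = sqrt(-1) = I ≈ 1.0*I)
-(10 - sqrt(r + A(-2)))*(-1)*(-18) = -(10 - sqrt(I + 2*(-2)))*(-1)*(-18) = -(10 - sqrt(I - 4))*(-1)*(-18) = -(10 - sqrt(-4 + I))*(-1)*(-18) = -(-10 + sqrt(-4 + I))*(-18) = -(180 - 18*sqrt(-4 + I)) = -180 + 18*sqrt(-4 + I)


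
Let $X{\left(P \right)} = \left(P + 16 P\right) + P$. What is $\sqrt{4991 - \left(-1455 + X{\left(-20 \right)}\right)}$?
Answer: $\sqrt{6806} \approx 82.499$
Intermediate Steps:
$X{\left(P \right)} = 18 P$ ($X{\left(P \right)} = 17 P + P = 18 P$)
$\sqrt{4991 - \left(-1455 + X{\left(-20 \right)}\right)} = \sqrt{4991 + \left(1455 - 18 \left(-20\right)\right)} = \sqrt{4991 + \left(1455 - -360\right)} = \sqrt{4991 + \left(1455 + 360\right)} = \sqrt{4991 + 1815} = \sqrt{6806}$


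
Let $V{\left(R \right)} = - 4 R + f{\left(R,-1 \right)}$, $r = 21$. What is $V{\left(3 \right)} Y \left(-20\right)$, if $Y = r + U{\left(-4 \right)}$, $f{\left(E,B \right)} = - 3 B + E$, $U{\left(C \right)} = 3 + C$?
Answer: $2400$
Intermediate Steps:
$f{\left(E,B \right)} = E - 3 B$
$Y = 20$ ($Y = 21 + \left(3 - 4\right) = 21 - 1 = 20$)
$V{\left(R \right)} = 3 - 3 R$ ($V{\left(R \right)} = - 4 R + \left(R - -3\right) = - 4 R + \left(R + 3\right) = - 4 R + \left(3 + R\right) = 3 - 3 R$)
$V{\left(3 \right)} Y \left(-20\right) = \left(3 - 9\right) 20 \left(-20\right) = \left(-6\right) 20 \left(-20\right) = \left(-120\right) \left(-20\right) = 2400$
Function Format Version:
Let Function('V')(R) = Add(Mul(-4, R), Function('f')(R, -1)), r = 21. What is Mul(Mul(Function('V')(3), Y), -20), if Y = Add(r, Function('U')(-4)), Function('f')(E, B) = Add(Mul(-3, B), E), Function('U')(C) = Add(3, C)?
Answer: 2400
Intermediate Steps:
Function('f')(E, B) = Add(E, Mul(-3, B))
Y = 20 (Y = Add(21, Add(3, -4)) = Add(21, -1) = 20)
Function('V')(R) = Add(3, Mul(-3, R)) (Function('V')(R) = Add(Mul(-4, R), Add(R, Mul(-3, -1))) = Add(Mul(-4, R), Add(R, 3)) = Add(Mul(-4, R), Add(3, R)) = Add(3, Mul(-3, R)))
Mul(Mul(Function('V')(3), Y), -20) = Mul(Mul(Add(3, Mul(-3, 3)), 20), -20) = Mul(Mul(Add(3, -9), 20), -20) = Mul(Mul(-6, 20), -20) = Mul(-120, -20) = 2400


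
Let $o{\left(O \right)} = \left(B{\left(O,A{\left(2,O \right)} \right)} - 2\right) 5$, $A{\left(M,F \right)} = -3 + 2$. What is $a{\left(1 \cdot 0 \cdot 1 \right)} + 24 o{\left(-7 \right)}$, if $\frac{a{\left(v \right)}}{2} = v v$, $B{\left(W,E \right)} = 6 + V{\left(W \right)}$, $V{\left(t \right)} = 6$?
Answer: $1200$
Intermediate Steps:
$A{\left(M,F \right)} = -1$
$B{\left(W,E \right)} = 12$ ($B{\left(W,E \right)} = 6 + 6 = 12$)
$o{\left(O \right)} = 50$ ($o{\left(O \right)} = \left(12 - 2\right) 5 = 10 \cdot 5 = 50$)
$a{\left(v \right)} = 2 v^{2}$ ($a{\left(v \right)} = 2 v v = 2 v^{2}$)
$a{\left(1 \cdot 0 \cdot 1 \right)} + 24 o{\left(-7 \right)} = 2 \left(1 \cdot 0 \cdot 1\right)^{2} + 24 \cdot 50 = 2 \left(0 \cdot 1\right)^{2} + 1200 = 2 \cdot 0^{2} + 1200 = 2 \cdot 0 + 1200 = 0 + 1200 = 1200$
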